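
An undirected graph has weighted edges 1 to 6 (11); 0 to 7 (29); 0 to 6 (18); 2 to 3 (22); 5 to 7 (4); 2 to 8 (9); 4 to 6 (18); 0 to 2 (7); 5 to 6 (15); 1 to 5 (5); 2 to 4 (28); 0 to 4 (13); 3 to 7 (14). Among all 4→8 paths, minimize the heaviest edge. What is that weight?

Some routes from 4 to 8:
4 - 0 - 6 - 1 - 5 - 7 - 3 - 2 - 8: max(13, 18, 11, 5, 4, 14, 22, 9) = 22
4 - 6 - 0 - 2 - 8: max(18, 18, 7, 9) = 18
4 - 0 - 2 - 8: max(13, 7, 9) = 13
The minimum achievable maximum is 13.

13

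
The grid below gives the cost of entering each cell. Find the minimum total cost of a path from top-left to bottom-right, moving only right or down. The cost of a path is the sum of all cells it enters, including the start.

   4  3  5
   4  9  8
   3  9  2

22

Best path: [0,0] [0,1] [0,2] [1,2] [2,2]
Cost: 4 + 3 + 5 + 8 + 2 = 22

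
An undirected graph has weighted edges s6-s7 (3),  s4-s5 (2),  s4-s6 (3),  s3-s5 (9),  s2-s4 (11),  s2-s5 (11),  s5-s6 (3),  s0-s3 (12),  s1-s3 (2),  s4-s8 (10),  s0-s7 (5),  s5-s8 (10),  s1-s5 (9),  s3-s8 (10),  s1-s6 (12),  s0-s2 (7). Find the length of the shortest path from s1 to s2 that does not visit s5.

21

Some routes from s1 to s2 avoiding s5:
s1→s3→s0→s2: 2 + 12 + 7 = 21
s1→s6→s4→s2: 12 + 3 + 11 = 26
s1→s6→s7→s0→s2: 12 + 3 + 5 + 7 = 27
s1→s3→s8→s4→s2: 2 + 10 + 10 + 11 = 33
s1→s3→s0→s7→s6→s4→s2: 2 + 12 + 5 + 3 + 3 + 11 = 36
The minimum is 21.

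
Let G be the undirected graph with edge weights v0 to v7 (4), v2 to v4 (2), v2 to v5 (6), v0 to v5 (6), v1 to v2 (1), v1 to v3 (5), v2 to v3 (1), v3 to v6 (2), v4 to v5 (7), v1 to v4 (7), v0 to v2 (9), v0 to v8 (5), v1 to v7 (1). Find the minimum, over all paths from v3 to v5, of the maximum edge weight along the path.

Comparing a few candidate routes:
v3 → v1 → v7 → v0 → v5: max(5, 1, 4, 6) = 6
v3 → v1 → v2 → v5: max(5, 1, 6) = 6
v3 → v1 → v2 → v4 → v5: max(5, 1, 2, 7) = 7
v3 → v2 → v5: max(1, 6) = 6
v3 → v2 → v1 → v7 → v0 → v5: max(1, 1, 1, 4, 6) = 6
Smallest bottleneck: 6.

6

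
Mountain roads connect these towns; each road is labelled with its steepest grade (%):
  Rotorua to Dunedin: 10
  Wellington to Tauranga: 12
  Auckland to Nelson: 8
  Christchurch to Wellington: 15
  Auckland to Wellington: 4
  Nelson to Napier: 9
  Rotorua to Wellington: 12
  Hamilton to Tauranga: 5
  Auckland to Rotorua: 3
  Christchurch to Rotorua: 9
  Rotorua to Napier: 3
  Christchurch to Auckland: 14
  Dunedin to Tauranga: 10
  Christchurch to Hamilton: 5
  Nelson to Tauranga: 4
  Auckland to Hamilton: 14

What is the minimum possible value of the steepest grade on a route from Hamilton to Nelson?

5

Comparing a few candidate routes:
Hamilton-Tauranga-Nelson: max(5, 4) = 5
Hamilton-Christchurch-Rotorua-Dunedin-Tauranga-Nelson: max(5, 9, 10, 10, 4) = 10
Hamilton-Tauranga-Dunedin-Rotorua-Napier-Nelson: max(5, 10, 10, 3, 9) = 10
Hamilton-Christchurch-Rotorua-Napier-Nelson: max(5, 9, 3, 9) = 9
Hamilton-Christchurch-Rotorua-Auckland-Nelson: max(5, 9, 3, 8) = 9
Hamilton-Tauranga-Dunedin-Rotorua-Auckland-Nelson: max(5, 10, 10, 3, 8) = 10
The minimum achievable maximum is 5%.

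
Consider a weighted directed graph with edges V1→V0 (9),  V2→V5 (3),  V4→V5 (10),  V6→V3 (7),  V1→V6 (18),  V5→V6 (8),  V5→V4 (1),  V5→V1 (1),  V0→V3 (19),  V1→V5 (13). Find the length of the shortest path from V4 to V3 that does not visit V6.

39

Routes from V4 to V3 avoiding V6:
V4 → V5 → V1 → V0 → V3: 10 + 1 + 9 + 19 = 39
Shortest: 39.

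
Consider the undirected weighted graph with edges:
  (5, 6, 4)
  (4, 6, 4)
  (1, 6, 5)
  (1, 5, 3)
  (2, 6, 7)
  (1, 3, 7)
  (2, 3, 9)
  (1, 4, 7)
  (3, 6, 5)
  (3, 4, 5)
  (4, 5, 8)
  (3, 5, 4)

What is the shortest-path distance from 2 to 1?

12

Comparing a few candidate routes:
2 → 3 → 6 → 1: 9 + 5 + 5 = 19
2 → 3 → 1: 9 + 7 = 16
2 → 3 → 5 → 1: 9 + 4 + 3 = 16
2 → 6 → 4 → 1: 7 + 4 + 7 = 18
2 → 6 → 5 → 1: 7 + 4 + 3 = 14
2 → 6 → 1: 7 + 5 = 12
Best route has total 12.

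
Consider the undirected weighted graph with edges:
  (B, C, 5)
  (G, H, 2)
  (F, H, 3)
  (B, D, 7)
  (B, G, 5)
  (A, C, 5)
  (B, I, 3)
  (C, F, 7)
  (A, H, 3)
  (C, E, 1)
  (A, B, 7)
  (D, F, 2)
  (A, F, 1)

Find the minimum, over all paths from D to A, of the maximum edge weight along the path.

2

Some routes from D to A:
D -> F -> A: max(2, 1) = 2
D -> F -> H -> A: max(2, 3, 3) = 3
D -> F -> H -> G -> B -> C -> A: max(2, 3, 2, 5, 5, 5) = 5
D -> B -> A: max(7, 7) = 7
D -> B -> G -> H -> F -> C -> A: max(7, 5, 2, 3, 7, 5) = 7
Smallest bottleneck: 2.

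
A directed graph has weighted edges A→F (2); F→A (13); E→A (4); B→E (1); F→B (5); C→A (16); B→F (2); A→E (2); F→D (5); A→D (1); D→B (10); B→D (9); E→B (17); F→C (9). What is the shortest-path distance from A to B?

Routes from A to B:
A -> D -> B: 1 + 10 = 11
A -> F -> B: 2 + 5 = 7
A -> F -> D -> B: 2 + 5 + 10 = 17
A -> E -> B: 2 + 17 = 19
Best route has total 7.

7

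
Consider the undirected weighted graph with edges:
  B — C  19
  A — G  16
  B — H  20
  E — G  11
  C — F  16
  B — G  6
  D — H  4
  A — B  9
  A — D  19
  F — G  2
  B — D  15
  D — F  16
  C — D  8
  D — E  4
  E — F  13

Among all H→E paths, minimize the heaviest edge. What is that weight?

4

Comparing a few candidate routes:
H - D - B - G - F - E: max(4, 15, 6, 2, 13) = 15
H - D - E: max(4, 4) = 4
H - D - C - F - E: max(4, 8, 16, 13) = 16
H - D - B - G - E: max(4, 15, 6, 11) = 15
H - D - C - F - G - E: max(4, 8, 16, 2, 11) = 16
H - D - B - A - G - F - E: max(4, 15, 9, 16, 2, 13) = 16
Smallest bottleneck: 4.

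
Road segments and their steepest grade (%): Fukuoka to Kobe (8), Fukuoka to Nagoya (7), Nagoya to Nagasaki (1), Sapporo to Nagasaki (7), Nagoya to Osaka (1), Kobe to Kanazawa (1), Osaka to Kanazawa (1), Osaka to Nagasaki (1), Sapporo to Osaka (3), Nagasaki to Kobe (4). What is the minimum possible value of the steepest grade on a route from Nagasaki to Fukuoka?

A few of the Nagasaki→Fukuoka routes:
Nagasaki -> Sapporo -> Osaka -> Nagoya -> Fukuoka: max(7, 3, 1, 7) = 7
Nagasaki -> Nagoya -> Fukuoka: max(1, 7) = 7
Nagasaki -> Osaka -> Nagoya -> Fukuoka: max(1, 1, 7) = 7
Nagasaki -> Kobe -> Kanazawa -> Osaka -> Nagoya -> Fukuoka: max(4, 1, 1, 1, 7) = 7
Nagasaki -> Osaka -> Kanazawa -> Kobe -> Fukuoka: max(1, 1, 1, 8) = 8
The minimum achievable maximum is 7%.

7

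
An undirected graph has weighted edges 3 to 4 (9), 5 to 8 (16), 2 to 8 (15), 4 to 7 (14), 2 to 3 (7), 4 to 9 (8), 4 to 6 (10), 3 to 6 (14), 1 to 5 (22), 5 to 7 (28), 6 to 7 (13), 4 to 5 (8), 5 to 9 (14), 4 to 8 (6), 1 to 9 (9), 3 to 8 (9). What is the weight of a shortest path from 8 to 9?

Comparing a few candidate routes:
8-4-9: 6 + 8 = 14
8-5-9: 16 + 14 = 30
8-5-4-9: 16 + 8 + 8 = 32
8-4-5-9: 6 + 8 + 14 = 28
8-3-4-9: 9 + 9 + 8 = 26
The minimum is 14.

14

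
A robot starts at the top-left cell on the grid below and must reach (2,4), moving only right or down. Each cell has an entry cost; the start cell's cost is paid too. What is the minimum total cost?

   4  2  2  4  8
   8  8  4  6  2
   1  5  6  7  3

23

One optimal route is r0c0→r0c1→r0c2→r0c3→r1c3→r1c4→r2c4.
Its cost is 4 + 2 + 2 + 4 + 6 + 2 + 3 = 23.
(Top row then right column would cost 25.)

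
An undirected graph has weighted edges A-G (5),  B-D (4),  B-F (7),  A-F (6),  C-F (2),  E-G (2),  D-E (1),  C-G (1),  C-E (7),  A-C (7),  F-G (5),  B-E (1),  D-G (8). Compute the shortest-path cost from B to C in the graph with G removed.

8

Paths from B to C avoiding G:
B→F→A→C: 7 + 6 + 7 = 20
B→E→C: 1 + 7 = 8
B→D→E→C: 4 + 1 + 7 = 12
B→F→C: 7 + 2 = 9
Shortest: 8.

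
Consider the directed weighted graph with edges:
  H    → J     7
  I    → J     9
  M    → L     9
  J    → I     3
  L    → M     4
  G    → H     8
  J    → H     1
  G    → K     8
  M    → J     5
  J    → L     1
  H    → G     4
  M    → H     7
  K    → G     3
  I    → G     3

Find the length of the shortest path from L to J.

9

Paths from L to J:
L→M→H→J: 4 + 7 + 7 = 18
L→M→J: 4 + 5 = 9
Shortest: 9.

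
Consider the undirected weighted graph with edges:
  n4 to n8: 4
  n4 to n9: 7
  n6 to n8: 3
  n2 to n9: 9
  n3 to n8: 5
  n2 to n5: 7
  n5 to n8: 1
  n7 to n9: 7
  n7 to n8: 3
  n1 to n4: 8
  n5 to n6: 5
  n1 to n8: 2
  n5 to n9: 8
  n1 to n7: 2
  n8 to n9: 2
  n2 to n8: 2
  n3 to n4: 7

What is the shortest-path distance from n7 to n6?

Comparing a few candidate routes:
n7 → n1 → n8 → n6: 2 + 2 + 3 = 7
n7 → n8 → n6: 3 + 3 = 6
n7 → n1 → n8 → n5 → n6: 2 + 2 + 1 + 5 = 10
n7 → n8 → n5 → n6: 3 + 1 + 5 = 9
n7 → n9 → n8 → n6: 7 + 2 + 3 = 12
Shortest: 6.

6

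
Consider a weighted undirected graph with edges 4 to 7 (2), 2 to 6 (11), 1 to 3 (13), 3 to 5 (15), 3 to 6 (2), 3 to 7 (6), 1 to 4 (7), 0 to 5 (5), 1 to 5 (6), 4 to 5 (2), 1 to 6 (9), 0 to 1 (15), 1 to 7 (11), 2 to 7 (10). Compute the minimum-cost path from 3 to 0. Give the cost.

Checking several routes:
3 - 1 - 5 - 0: 13 + 6 + 5 = 24
3 - 6 - 1 - 5 - 0: 2 + 9 + 6 + 5 = 22
3 - 5 - 0: 15 + 5 = 20
3 - 7 - 4 - 5 - 0: 6 + 2 + 2 + 5 = 15
Best route has total 15.

15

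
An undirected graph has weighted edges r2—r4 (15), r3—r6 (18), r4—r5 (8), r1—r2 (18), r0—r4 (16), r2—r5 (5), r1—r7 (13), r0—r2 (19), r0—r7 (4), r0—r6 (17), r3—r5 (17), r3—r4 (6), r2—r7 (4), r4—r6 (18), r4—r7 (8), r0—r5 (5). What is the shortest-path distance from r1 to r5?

A few of the r1→r5 routes:
r1 → r2 → r7 → r0 → r5: 18 + 4 + 4 + 5 = 31
r1 → r7 → r4 → r5: 13 + 8 + 8 = 29
r1 → r7 → r0 → r5: 13 + 4 + 5 = 22
r1 → r2 → r5: 18 + 5 = 23
r1 → r7 → r2 → r5: 13 + 4 + 5 = 22
Best route has total 22.

22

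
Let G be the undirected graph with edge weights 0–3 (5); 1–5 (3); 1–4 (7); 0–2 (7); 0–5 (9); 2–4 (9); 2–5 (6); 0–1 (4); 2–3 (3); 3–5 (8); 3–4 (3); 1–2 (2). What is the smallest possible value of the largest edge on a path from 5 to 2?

Some routes from 5 to 2:
5-2: max(6) = 6
5-1-2: max(3, 2) = 3
5-1-0-3-2: max(3, 4, 5, 3) = 5
5-1-0-2: max(3, 4, 7) = 7
Smallest bottleneck: 3.

3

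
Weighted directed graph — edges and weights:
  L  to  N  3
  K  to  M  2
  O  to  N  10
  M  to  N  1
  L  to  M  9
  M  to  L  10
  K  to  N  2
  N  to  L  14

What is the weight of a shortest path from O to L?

Candidate routes:
O-N-L: 10 + 14 = 24
Best route has total 24.

24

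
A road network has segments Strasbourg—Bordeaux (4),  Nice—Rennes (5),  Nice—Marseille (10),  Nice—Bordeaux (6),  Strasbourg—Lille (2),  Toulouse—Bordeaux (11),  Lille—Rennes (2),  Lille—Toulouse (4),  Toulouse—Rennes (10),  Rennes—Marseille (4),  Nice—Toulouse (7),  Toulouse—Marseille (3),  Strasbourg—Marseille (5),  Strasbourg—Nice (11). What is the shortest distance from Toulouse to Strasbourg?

Some routes from Toulouse to Strasbourg:
Toulouse-Lille-Strasbourg: 4 + 2 = 6
Toulouse-Marseille-Strasbourg: 3 + 5 = 8
Toulouse-Marseille-Rennes-Lille-Strasbourg: 3 + 4 + 2 + 2 = 11
Shortest: 6.

6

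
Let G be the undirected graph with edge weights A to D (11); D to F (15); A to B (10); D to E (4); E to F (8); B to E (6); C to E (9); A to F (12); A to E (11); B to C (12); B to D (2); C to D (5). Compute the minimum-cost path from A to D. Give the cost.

Checking several routes:
A-D: 11
A-B-D: 10 + 2 = 12
A-E-D: 11 + 4 = 15
Best route has total 11.

11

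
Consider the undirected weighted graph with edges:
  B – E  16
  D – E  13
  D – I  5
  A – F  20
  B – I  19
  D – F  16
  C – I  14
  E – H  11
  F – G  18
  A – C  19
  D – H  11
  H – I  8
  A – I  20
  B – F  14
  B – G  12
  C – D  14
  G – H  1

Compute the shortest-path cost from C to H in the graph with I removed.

Some routes from C to H avoiding I:
C -> A -> F -> G -> H: 19 + 20 + 18 + 1 = 58
C -> D -> E -> H: 14 + 13 + 11 = 38
C -> D -> H: 14 + 11 = 25
C -> D -> E -> B -> G -> H: 14 + 13 + 16 + 12 + 1 = 56
C -> D -> F -> B -> G -> H: 14 + 16 + 14 + 12 + 1 = 57
C -> D -> F -> G -> H: 14 + 16 + 18 + 1 = 49
The minimum is 25.

25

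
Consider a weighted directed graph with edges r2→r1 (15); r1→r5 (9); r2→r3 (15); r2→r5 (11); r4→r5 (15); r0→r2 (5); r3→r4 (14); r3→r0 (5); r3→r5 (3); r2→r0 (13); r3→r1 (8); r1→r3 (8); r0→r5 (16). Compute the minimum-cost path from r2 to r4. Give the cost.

29

Paths from r2 to r4:
r2-r3-r4: 15 + 14 = 29
r2-r1-r3-r4: 15 + 8 + 14 = 37
Shortest: 29.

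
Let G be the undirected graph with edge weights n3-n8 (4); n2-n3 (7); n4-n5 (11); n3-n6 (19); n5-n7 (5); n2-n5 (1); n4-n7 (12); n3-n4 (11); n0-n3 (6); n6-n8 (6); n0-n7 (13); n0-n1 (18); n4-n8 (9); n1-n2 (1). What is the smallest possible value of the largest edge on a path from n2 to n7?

Some routes from n2 to n7:
n2 -> n3 -> n8 -> n4 -> n7: max(7, 4, 9, 12) = 12
n2 -> n3 -> n4 -> n7: max(7, 11, 12) = 12
n2 -> n3 -> n4 -> n5 -> n7: max(7, 11, 11, 5) = 11
n2 -> n5 -> n7: max(1, 5) = 5
n2 -> n5 -> n4 -> n7: max(1, 11, 12) = 12
n2 -> n3 -> n8 -> n4 -> n5 -> n7: max(7, 4, 9, 11, 5) = 11
Smallest bottleneck: 5.

5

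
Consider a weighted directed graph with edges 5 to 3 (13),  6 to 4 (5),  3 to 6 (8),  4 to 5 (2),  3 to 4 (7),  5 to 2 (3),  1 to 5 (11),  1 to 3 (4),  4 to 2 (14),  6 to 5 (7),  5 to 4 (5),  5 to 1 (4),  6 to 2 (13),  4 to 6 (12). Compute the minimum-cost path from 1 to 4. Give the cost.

11

Comparing a few candidate routes:
1 → 5 → 4: 11 + 5 = 16
1 → 3 → 6 → 4: 4 + 8 + 5 = 17
1 → 3 → 4: 4 + 7 = 11
Shortest: 11.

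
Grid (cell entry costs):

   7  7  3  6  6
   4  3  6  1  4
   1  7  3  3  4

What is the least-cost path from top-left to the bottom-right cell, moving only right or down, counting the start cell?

28

Best path: r0c0→r1c0→r1c1→r1c2→r1c3→r2c3→r2c4
Cost: 7 + 4 + 3 + 6 + 1 + 3 + 4 = 28
(Top row then right column would cost 37.)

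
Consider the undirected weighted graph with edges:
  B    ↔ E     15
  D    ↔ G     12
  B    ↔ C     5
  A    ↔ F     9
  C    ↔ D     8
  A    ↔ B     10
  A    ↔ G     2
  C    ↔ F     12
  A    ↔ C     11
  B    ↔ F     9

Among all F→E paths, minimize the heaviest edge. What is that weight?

15

Checking several routes:
F - A - B - E: max(9, 10, 15) = 15
F - C - B - E: max(12, 5, 15) = 15
F - B - E: max(9, 15) = 15
F - A - G - D - C - B - E: max(9, 2, 12, 8, 5, 15) = 15
F - C - D - G - A - B - E: max(12, 8, 12, 2, 10, 15) = 15
F - C - A - B - E: max(12, 11, 10, 15) = 15
Best route has worst link 15.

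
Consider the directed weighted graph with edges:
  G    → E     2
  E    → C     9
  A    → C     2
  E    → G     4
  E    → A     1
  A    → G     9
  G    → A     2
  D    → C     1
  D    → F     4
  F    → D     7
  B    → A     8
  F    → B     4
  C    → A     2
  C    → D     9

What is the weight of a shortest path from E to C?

3

Paths from E to C:
E → C: 9
E → G → A → C: 4 + 2 + 2 = 8
E → A → C: 1 + 2 = 3
Shortest: 3.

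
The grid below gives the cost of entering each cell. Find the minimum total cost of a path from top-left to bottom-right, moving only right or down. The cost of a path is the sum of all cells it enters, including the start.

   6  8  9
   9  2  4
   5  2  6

Path r0c0 r0c1 r1c1 r2c1 r2c2: 6 + 8 + 2 + 2 + 6 = 24.

24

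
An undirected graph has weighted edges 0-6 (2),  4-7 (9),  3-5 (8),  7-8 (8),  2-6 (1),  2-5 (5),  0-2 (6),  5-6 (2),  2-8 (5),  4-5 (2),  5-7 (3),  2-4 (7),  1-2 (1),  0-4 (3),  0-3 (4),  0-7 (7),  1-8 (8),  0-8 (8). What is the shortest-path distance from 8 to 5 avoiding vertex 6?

Checking several routes:
8 → 2 → 5: 5 + 5 = 10
8 → 0 → 4 → 5: 8 + 3 + 2 = 13
8 → 7 → 5: 8 + 3 = 11
Shortest: 10.

10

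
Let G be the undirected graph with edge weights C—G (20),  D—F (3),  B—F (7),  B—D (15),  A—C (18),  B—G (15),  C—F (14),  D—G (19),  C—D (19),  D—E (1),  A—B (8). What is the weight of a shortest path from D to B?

10

Some routes from D to B:
D-B: 15
D-G-B: 19 + 15 = 34
D-F-B: 3 + 7 = 10
Best route has total 10.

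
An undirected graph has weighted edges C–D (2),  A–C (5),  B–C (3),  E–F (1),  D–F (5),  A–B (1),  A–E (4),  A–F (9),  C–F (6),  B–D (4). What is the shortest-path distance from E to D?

Comparing a few candidate routes:
E → A → B → D: 4 + 1 + 4 = 9
E → F → C → D: 1 + 6 + 2 = 9
E → A → B → C → D: 4 + 1 + 3 + 2 = 10
E → A → C → D: 4 + 5 + 2 = 11
E → F → D: 1 + 5 = 6
Shortest: 6.

6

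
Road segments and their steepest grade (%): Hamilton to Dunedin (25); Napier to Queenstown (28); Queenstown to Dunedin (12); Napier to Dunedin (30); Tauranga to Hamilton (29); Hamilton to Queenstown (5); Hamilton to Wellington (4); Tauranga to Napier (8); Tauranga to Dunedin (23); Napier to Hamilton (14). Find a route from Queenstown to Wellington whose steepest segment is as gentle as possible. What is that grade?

5

A few of the Queenstown→Wellington routes:
Queenstown → Napier → Hamilton → Wellington: max(28, 14, 4) = 28
Queenstown → Dunedin → Hamilton → Wellington: max(12, 25, 4) = 25
Queenstown → Dunedin → Tauranga → Napier → Hamilton → Wellington: max(12, 23, 8, 14, 4) = 23
Queenstown → Hamilton → Wellington: max(5, 4) = 5
The minimum achievable maximum is 5%.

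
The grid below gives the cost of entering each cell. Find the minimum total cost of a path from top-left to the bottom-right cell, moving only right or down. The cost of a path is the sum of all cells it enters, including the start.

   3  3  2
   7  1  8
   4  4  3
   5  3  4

Take (0,0) → (0,1) → (1,1) → (2,1) → (2,2) → (3,2) for a total of 3 + 3 + 1 + 4 + 3 + 4 = 18.
For comparison, the top-then-right route costs 23.

18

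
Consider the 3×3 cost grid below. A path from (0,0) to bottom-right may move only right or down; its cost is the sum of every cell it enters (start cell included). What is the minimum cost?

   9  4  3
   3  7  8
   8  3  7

29

Best path: [0,0] -> [1,0] -> [1,1] -> [2,1] -> [2,2]
Cost: 9 + 3 + 7 + 3 + 7 = 29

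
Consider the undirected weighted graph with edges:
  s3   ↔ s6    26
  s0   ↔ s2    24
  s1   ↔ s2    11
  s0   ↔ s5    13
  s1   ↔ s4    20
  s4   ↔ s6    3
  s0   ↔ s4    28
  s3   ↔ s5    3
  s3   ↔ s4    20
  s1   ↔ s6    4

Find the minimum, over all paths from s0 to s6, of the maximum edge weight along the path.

Comparing a few candidate routes:
s0 -> s5 -> s3 -> s4 -> s6: max(13, 3, 20, 3) = 20
s0 -> s5 -> s3 -> s6: max(13, 3, 26) = 26
s0 -> s5 -> s3 -> s4 -> s1 -> s6: max(13, 3, 20, 20, 4) = 20
s0 -> s2 -> s1 -> s4 -> s6: max(24, 11, 20, 3) = 24
s0 -> s2 -> s1 -> s6: max(24, 11, 4) = 24
Smallest bottleneck: 20.

20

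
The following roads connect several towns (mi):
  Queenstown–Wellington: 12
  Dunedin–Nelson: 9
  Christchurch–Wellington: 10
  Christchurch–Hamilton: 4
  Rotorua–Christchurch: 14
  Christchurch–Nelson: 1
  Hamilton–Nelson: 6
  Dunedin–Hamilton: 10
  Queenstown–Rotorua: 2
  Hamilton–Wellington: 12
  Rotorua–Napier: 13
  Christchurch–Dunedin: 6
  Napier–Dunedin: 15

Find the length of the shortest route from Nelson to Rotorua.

Checking several routes:
Nelson→Christchurch→Wellington→Queenstown→Rotorua: 1 + 10 + 12 + 2 = 25
Nelson→Hamilton→Christchurch→Rotorua: 6 + 4 + 14 = 24
Nelson→Dunedin→Christchurch→Rotorua: 9 + 6 + 14 = 29
Nelson→Christchurch→Rotorua: 1 + 14 = 15
Shortest: 15 mi.

15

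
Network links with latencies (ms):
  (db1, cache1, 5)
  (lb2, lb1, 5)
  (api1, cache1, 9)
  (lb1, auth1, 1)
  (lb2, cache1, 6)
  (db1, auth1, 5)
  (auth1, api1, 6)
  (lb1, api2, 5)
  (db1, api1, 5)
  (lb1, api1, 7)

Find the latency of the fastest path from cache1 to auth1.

Checking several routes:
cache1 - api1 - lb1 - auth1: 9 + 7 + 1 = 17
cache1 - db1 - api1 - auth1: 5 + 5 + 6 = 16
cache1 - lb2 - lb1 - auth1: 6 + 5 + 1 = 12
cache1 - db1 - api1 - lb1 - auth1: 5 + 5 + 7 + 1 = 18
cache1 - db1 - auth1: 5 + 5 = 10
cache1 - api1 - auth1: 9 + 6 = 15
Best route has total 10 ms.

10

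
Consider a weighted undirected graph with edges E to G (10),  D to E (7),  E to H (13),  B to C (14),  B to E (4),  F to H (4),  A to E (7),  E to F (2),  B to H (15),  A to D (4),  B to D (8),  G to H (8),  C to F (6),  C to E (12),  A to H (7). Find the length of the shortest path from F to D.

9

Comparing a few candidate routes:
F-E-A-D: 2 + 7 + 4 = 13
F-E-B-D: 2 + 4 + 8 = 14
F-E-D: 2 + 7 = 9
F-H-A-D: 4 + 7 + 4 = 15
The minimum is 9.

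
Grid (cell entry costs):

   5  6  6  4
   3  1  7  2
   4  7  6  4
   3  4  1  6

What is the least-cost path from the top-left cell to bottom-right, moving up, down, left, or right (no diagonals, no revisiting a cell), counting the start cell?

Take [0,0] → [1,0] → [2,0] → [3,0] → [3,1] → [3,2] → [3,3] for a total of 5 + 3 + 4 + 3 + 4 + 1 + 6 = 26.

26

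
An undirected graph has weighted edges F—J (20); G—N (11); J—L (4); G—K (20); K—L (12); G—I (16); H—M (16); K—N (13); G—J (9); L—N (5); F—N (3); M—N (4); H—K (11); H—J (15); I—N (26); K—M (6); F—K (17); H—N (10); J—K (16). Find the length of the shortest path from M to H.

Comparing a few candidate routes:
M - K - H: 6 + 11 = 17
M - N - H: 4 + 10 = 14
M - K - N - H: 6 + 13 + 10 = 29
M - N - L - J - H: 4 + 5 + 4 + 15 = 28
M - H: 16
M - N - K - H: 4 + 13 + 11 = 28
Best route has total 14.

14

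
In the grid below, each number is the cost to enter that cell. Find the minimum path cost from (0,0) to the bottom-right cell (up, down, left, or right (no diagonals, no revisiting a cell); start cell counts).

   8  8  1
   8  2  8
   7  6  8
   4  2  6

Cheapest: r0c0 → r0c1 → r1c1 → r2c1 → r3c1 → r3c2
  8 + 8 + 2 + 6 + 2 + 6 = 32

32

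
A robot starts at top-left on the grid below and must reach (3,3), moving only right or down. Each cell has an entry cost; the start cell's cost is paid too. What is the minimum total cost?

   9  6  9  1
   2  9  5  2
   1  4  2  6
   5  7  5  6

29

Path (0,0) (1,0) (2,0) (2,1) (2,2) (3,2) (3,3): 9 + 2 + 1 + 4 + 2 + 5 + 6 = 29.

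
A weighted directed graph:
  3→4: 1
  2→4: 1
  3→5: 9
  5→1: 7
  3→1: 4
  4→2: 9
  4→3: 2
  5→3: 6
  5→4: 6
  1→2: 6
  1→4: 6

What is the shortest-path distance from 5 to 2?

A few of the 5→2 routes:
5 - 1 - 2: 7 + 6 = 13
5 - 4 - 2: 6 + 9 = 15
5 - 3 - 4 - 2: 6 + 1 + 9 = 16
5 - 3 - 1 - 2: 6 + 4 + 6 = 16
The minimum is 13.

13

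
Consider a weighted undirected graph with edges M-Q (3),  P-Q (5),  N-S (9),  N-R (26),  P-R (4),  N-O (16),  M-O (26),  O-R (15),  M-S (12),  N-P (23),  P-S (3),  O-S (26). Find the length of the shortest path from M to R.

A few of the M→R routes:
M -> Q -> P -> R: 3 + 5 + 4 = 12
M -> S -> N -> P -> R: 12 + 9 + 23 + 4 = 48
M -> O -> R: 26 + 15 = 41
M -> S -> P -> R: 12 + 3 + 4 = 19
M -> Q -> P -> S -> N -> R: 3 + 5 + 3 + 9 + 26 = 46
M -> S -> N -> R: 12 + 9 + 26 = 47
Best route has total 12.

12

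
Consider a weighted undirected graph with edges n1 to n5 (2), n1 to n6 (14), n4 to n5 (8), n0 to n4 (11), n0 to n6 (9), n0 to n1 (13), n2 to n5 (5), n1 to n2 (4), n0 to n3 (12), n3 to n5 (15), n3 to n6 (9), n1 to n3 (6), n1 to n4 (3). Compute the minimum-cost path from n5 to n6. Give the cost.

Some routes from n5 to n6:
n5-n3-n6: 15 + 9 = 24
n5-n2-n1-n6: 5 + 4 + 14 = 23
n5-n1-n6: 2 + 14 = 16
n5-n1-n0-n6: 2 + 13 + 9 = 24
n5-n1-n3-n6: 2 + 6 + 9 = 17
n5-n2-n1-n3-n6: 5 + 4 + 6 + 9 = 24
The minimum is 16.

16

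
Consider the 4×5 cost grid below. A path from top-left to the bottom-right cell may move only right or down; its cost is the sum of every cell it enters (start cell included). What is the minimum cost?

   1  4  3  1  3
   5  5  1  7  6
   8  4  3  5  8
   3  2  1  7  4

Path (0,0)→(0,1)→(0,2)→(1,2)→(2,2)→(3,2)→(3,3)→(3,4): 1 + 4 + 3 + 1 + 3 + 1 + 7 + 4 = 24.
(Top row then right column would cost 30.)

24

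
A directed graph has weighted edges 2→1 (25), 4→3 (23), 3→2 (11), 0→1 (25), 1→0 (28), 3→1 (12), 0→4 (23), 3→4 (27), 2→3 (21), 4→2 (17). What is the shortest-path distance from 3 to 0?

40

Routes from 3 to 0:
3-2-1-0: 11 + 25 + 28 = 64
3-4-2-1-0: 27 + 17 + 25 + 28 = 97
3-1-0: 12 + 28 = 40
Best route has total 40.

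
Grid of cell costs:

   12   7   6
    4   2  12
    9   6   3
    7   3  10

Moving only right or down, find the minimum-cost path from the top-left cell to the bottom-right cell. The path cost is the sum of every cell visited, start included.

37

Best path: r0c0 r1c0 r1c1 r2c1 r2c2 r3c2
Cost: 12 + 4 + 2 + 6 + 3 + 10 = 37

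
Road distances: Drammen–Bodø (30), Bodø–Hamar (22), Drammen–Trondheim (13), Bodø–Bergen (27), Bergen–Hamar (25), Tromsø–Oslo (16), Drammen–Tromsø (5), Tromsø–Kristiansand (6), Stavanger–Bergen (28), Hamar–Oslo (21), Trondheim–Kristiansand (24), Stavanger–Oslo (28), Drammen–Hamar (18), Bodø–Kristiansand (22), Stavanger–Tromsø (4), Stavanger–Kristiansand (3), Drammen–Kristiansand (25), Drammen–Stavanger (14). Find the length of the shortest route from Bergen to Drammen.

Some routes from Bergen to Drammen:
Bergen→Hamar→Drammen: 25 + 18 = 43
Bergen→Stavanger→Tromsø→Drammen: 28 + 4 + 5 = 37
Bergen→Stavanger→Kristiansand→Drammen: 28 + 3 + 25 = 56
Bergen→Stavanger→Drammen: 28 + 14 = 42
Bergen→Bodø→Drammen: 27 + 30 = 57
Bergen→Stavanger→Kristiansand→Tromsø→Drammen: 28 + 3 + 6 + 5 = 42
Best route has total 37.

37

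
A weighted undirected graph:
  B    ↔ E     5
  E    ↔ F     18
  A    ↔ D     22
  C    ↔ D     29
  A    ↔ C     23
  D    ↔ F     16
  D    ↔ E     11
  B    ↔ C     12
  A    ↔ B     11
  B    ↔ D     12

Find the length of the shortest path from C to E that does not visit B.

Candidate routes:
C → A → D → F → E: 23 + 22 + 16 + 18 = 79
C → D → E: 29 + 11 = 40
C → D → F → E: 29 + 16 + 18 = 63
C → A → D → E: 23 + 22 + 11 = 56
Best route has total 40.

40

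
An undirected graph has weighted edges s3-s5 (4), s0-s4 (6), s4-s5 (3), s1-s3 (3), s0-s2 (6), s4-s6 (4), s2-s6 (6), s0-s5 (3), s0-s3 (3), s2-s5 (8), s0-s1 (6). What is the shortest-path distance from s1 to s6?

14

Checking several routes:
s1→s3→s0→s4→s6: 3 + 3 + 6 + 4 = 16
s1→s3→s0→s5→s4→s6: 3 + 3 + 3 + 3 + 4 = 16
s1→s0→s4→s6: 6 + 6 + 4 = 16
s1→s3→s5→s4→s6: 3 + 4 + 3 + 4 = 14
Best route has total 14.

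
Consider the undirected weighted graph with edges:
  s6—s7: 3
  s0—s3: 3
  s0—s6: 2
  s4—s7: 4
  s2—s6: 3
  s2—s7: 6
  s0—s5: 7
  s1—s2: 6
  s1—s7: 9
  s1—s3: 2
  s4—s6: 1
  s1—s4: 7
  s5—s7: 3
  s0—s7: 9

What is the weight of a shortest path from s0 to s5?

7

A few of the s0→s5 routes:
s0 -> s5: 7
s0 -> s6 -> s4 -> s7 -> s5: 2 + 1 + 4 + 3 = 10
s0 -> s6 -> s7 -> s5: 2 + 3 + 3 = 8
Shortest: 7.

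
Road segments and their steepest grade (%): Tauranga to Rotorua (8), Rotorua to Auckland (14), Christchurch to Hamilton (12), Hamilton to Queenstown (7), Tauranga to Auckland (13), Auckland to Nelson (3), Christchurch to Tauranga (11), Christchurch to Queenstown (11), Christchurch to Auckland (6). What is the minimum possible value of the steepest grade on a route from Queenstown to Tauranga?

11

Paths from Queenstown to Tauranga:
Queenstown-Hamilton-Christchurch-Tauranga: max(7, 12, 11) = 12
Queenstown-Hamilton-Christchurch-Auckland-Tauranga: max(7, 12, 6, 13) = 13
Queenstown-Christchurch-Auckland-Tauranga: max(11, 6, 13) = 13
Queenstown-Christchurch-Tauranga: max(11, 11) = 11
Queenstown-Christchurch-Auckland-Rotorua-Tauranga: max(11, 6, 14, 8) = 14
Queenstown-Hamilton-Christchurch-Auckland-Rotorua-Tauranga: max(7, 12, 6, 14, 8) = 14
The minimum achievable maximum is 11%.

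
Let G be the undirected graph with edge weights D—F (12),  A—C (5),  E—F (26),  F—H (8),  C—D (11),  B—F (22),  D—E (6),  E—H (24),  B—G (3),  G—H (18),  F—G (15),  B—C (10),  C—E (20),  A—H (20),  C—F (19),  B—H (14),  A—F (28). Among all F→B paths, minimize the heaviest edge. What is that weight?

12

Some routes from F to B:
F → H → B: max(8, 14) = 14
F → H → G → B: max(8, 18, 3) = 18
F → G → B: max(15, 3) = 15
F → D → C → B: max(12, 11, 10) = 12
Smallest bottleneck: 12.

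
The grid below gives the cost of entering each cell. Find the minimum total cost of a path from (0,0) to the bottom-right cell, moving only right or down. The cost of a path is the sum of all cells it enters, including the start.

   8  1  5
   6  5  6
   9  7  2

22

Best path: [0,0]→[0,1]→[0,2]→[1,2]→[2,2]
Cost: 8 + 1 + 5 + 6 + 2 = 22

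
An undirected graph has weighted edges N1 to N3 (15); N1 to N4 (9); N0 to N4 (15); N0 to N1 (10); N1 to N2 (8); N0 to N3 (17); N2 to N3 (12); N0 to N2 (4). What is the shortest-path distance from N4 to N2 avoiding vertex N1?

Paths from N4 to N2 avoiding N1:
N4-N0-N2: 15 + 4 = 19
N4-N0-N3-N2: 15 + 17 + 12 = 44
Shortest: 19.

19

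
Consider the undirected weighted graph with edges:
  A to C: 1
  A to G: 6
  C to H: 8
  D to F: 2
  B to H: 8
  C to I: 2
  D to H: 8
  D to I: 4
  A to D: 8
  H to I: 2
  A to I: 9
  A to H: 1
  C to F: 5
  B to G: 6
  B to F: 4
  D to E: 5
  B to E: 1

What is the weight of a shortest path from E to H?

9

Some routes from E to H:
E - B - F - C - A - H: 1 + 4 + 5 + 1 + 1 = 12
E - B - F - D - I - H: 1 + 4 + 2 + 4 + 2 = 13
E - B - H: 1 + 8 = 9
E - D - I - H: 5 + 4 + 2 = 11
Shortest: 9.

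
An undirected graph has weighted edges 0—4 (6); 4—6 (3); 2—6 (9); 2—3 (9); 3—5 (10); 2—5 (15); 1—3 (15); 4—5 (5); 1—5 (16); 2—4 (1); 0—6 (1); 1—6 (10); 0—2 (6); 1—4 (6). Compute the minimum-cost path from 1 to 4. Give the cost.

Some routes from 1 to 4:
1 -> 6 -> 4: 10 + 3 = 13
1 -> 4: 6
1 -> 6 -> 0 -> 4: 10 + 1 + 6 = 17
Best route has total 6.

6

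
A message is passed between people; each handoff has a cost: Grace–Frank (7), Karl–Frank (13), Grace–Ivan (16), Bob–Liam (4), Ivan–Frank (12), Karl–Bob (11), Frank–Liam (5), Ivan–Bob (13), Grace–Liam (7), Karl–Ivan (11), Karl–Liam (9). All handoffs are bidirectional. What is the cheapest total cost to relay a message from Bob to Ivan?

13

A few of the Bob→Ivan routes:
Bob-Karl-Ivan: 11 + 11 = 22
Bob-Liam-Frank-Ivan: 4 + 5 + 12 = 21
Bob-Ivan: 13
Bob-Liam-Karl-Ivan: 4 + 9 + 11 = 24
Shortest: 13.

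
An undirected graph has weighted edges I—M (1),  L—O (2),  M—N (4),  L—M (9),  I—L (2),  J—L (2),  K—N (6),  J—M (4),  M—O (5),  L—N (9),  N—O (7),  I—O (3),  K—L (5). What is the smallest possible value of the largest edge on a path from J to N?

Some routes from J to N:
J-M-N: max(4, 4) = 4
J-L-O-M-N: max(2, 2, 5, 4) = 5
J-L-O-I-M-N: max(2, 2, 3, 1, 4) = 4
J-L-I-M-N: max(2, 2, 1, 4) = 4
J-L-I-O-M-N: max(2, 2, 3, 5, 4) = 5
J-M-O-I-L-K-N: max(4, 5, 3, 2, 5, 6) = 6
Best route has worst link 4.

4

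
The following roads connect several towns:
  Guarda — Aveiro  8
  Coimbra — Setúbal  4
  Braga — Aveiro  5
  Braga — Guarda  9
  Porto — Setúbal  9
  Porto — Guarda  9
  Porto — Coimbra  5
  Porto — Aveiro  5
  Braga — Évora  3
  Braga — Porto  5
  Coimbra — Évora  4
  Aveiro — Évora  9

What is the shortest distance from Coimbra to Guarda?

14

Some routes from Coimbra to Guarda:
Coimbra - Porto - Braga - Guarda: 5 + 5 + 9 = 19
Coimbra - Évora - Braga - Guarda: 4 + 3 + 9 = 16
Coimbra - Porto - Aveiro - Guarda: 5 + 5 + 8 = 18
Coimbra - Porto - Guarda: 5 + 9 = 14
Coimbra - Évora - Braga - Aveiro - Guarda: 4 + 3 + 5 + 8 = 20
Coimbra - Évora - Braga - Porto - Guarda: 4 + 3 + 5 + 9 = 21
The minimum is 14.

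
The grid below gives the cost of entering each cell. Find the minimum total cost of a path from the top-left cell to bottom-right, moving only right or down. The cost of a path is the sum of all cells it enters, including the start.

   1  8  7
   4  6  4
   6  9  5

Best path: (0,0)→(1,0)→(1,1)→(1,2)→(2,2)
Cost: 1 + 4 + 6 + 4 + 5 = 20
(Top row then right column would cost 25.)

20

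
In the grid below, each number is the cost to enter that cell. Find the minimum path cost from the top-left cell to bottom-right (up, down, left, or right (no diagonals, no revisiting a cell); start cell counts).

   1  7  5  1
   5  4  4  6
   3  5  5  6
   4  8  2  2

23

Best path: (0,0) (1,0) (1,1) (1,2) (2,2) (3,2) (3,3)
Cost: 1 + 5 + 4 + 4 + 5 + 2 + 2 = 23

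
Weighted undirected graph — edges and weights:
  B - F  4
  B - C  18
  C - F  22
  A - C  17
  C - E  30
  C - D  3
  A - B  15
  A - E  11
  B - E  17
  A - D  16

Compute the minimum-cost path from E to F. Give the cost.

A few of the E→F routes:
E→A→C→B→F: 11 + 17 + 18 + 4 = 50
E→A→B→F: 11 + 15 + 4 = 30
E→A→D→C→B→F: 11 + 16 + 3 + 18 + 4 = 52
E→B→F: 17 + 4 = 21
E→A→D→C→F: 11 + 16 + 3 + 22 = 52
E→A→C→F: 11 + 17 + 22 = 50
The minimum is 21.

21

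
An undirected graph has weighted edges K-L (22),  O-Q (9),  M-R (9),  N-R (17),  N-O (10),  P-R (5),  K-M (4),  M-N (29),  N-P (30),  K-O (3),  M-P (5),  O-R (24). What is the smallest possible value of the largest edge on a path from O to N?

10

Comparing a few candidate routes:
O-K-M-R-N: max(3, 4, 9, 17) = 17
O-N: max(10) = 10
O-K-M-P-R-N: max(3, 4, 5, 5, 17) = 17
The minimum achievable maximum is 10.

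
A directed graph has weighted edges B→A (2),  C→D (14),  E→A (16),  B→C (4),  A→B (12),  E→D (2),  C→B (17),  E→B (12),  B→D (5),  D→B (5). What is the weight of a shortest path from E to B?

Candidate routes:
E - B: 12
E - A - B: 16 + 12 = 28
E - D - B: 2 + 5 = 7
Best route has total 7.

7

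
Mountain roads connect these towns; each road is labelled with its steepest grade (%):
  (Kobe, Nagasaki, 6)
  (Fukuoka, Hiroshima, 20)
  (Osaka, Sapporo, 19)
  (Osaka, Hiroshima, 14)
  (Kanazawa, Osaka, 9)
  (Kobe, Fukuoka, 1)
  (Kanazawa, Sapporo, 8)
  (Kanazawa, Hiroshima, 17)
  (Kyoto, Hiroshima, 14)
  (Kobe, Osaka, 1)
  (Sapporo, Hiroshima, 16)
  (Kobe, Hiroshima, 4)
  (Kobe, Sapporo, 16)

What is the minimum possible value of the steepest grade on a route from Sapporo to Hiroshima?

Checking several routes:
Sapporo-Kanazawa-Osaka-Hiroshima: max(8, 9, 14) = 14
Sapporo-Kanazawa-Osaka-Kobe-Hiroshima: max(8, 9, 1, 4) = 9
Sapporo-Hiroshima: max(16) = 16
Best route has worst link 9%.

9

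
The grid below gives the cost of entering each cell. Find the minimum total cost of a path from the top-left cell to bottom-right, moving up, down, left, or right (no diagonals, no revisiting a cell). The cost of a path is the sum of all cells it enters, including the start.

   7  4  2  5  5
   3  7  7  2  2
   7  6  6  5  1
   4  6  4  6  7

30

One optimal route is (0,0) → (0,1) → (0,2) → (0,3) → (1,3) → (1,4) → (2,4) → (3,4).
Its cost is 7 + 4 + 2 + 5 + 2 + 2 + 1 + 7 = 30.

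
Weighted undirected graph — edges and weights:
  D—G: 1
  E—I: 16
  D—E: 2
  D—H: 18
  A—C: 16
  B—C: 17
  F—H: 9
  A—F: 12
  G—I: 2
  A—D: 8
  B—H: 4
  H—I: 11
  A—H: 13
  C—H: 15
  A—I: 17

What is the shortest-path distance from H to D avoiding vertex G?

18

Some routes from H to D avoiding G:
H-D: 18
H-F-A-D: 9 + 12 + 8 = 29
H-A-D: 13 + 8 = 21
Shortest: 18.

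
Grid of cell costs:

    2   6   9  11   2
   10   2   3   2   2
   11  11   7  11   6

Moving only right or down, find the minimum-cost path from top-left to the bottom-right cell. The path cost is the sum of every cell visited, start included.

23

Best path: [0,0] → [0,1] → [1,1] → [1,2] → [1,3] → [1,4] → [2,4]
Cost: 2 + 6 + 2 + 3 + 2 + 2 + 6 = 23
(Top row then right column would cost 38.)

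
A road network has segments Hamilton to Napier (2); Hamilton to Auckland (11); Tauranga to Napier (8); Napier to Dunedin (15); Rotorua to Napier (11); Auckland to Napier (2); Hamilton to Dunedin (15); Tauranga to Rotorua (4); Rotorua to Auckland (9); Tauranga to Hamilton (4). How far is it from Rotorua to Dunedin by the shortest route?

Some routes from Rotorua to Dunedin:
Rotorua→Tauranga→Hamilton→Napier→Dunedin: 4 + 4 + 2 + 15 = 25
Rotorua→Tauranga→Hamilton→Dunedin: 4 + 4 + 15 = 23
Rotorua→Auckland→Napier→Dunedin: 9 + 2 + 15 = 26
Best route has total 23 mi.

23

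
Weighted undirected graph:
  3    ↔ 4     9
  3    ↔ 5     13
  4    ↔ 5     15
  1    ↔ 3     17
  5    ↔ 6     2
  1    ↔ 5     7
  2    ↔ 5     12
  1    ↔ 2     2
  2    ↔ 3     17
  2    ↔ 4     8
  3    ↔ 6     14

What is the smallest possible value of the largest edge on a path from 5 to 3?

Comparing a few candidate routes:
5-3: max(13) = 13
5-4-2-3: max(15, 8, 17) = 17
5-2-4-3: max(12, 8, 9) = 12
5-4-3: max(15, 9) = 15
5-6-3: max(2, 14) = 14
5-1-2-4-3: max(7, 2, 8, 9) = 9
Best route has worst link 9.

9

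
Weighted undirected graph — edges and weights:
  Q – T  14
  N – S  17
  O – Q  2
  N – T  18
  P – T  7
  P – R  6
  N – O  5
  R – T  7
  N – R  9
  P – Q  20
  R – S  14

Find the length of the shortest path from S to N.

17

Checking several routes:
S-R-N: 14 + 9 = 23
S-R-T-N: 14 + 7 + 18 = 39
S-N: 17
The minimum is 17.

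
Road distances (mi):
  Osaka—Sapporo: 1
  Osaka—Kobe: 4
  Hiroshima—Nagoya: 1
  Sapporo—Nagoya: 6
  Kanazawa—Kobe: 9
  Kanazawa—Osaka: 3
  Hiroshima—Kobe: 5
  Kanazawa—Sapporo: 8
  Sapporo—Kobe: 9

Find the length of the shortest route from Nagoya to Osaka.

7

A few of the Nagoya→Osaka routes:
Nagoya-Sapporo-Osaka: 6 + 1 = 7
Nagoya-Hiroshima-Kobe-Sapporo-Osaka: 1 + 5 + 9 + 1 = 16
Nagoya-Hiroshima-Kobe-Osaka: 1 + 5 + 4 = 10
Best route has total 7 mi.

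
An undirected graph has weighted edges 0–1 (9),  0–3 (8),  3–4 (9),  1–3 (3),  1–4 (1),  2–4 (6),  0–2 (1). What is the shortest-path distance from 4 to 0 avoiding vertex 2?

Candidate routes:
4 -> 3 -> 1 -> 0: 9 + 3 + 9 = 21
4 -> 1 -> 0: 1 + 9 = 10
4 -> 1 -> 3 -> 0: 1 + 3 + 8 = 12
4 -> 3 -> 0: 9 + 8 = 17
The minimum is 10.

10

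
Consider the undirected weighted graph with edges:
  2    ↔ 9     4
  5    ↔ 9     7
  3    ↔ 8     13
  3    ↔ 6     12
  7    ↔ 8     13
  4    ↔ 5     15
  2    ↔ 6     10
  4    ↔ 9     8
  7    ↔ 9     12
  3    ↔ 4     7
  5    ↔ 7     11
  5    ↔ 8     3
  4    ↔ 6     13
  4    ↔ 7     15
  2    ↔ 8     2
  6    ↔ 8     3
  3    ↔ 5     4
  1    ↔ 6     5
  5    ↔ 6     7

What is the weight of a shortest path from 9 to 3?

Comparing a few candidate routes:
9-2-8-6-3: 4 + 2 + 3 + 12 = 21
9-5-3: 7 + 4 = 11
9-4-3: 8 + 7 = 15
9-2-8-5-3: 4 + 2 + 3 + 4 = 13
9-2-8-6-5-3: 4 + 2 + 3 + 7 + 4 = 20
9-2-8-3: 4 + 2 + 13 = 19
Shortest: 11.

11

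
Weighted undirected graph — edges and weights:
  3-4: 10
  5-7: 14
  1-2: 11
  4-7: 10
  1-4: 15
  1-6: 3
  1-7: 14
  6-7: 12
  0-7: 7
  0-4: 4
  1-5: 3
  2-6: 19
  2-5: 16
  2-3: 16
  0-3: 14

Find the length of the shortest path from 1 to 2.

11

Comparing a few candidate routes:
1 - 6 - 2: 3 + 19 = 22
1 - 6 - 7 - 5 - 2: 3 + 12 + 14 + 16 = 45
1 - 5 - 2: 3 + 16 = 19
1 - 4 - 3 - 2: 15 + 10 + 16 = 41
1 - 2: 11
1 - 7 - 5 - 2: 14 + 14 + 16 = 44
Best route has total 11.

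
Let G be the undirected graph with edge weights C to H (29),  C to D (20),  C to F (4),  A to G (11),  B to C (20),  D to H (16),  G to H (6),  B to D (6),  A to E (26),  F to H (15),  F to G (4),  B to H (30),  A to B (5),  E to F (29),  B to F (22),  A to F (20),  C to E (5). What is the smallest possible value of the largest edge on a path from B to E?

11

A few of the B→E routes:
B-D-H-G-F-C-E: max(6, 16, 6, 4, 4, 5) = 16
B-A-G-F-C-E: max(5, 11, 4, 4, 5) = 11
B-C-E: max(20, 5) = 20
B-A-G-H-F-C-E: max(5, 11, 6, 15, 4, 5) = 15
B-D-H-F-C-E: max(6, 16, 15, 4, 5) = 16
Best route has worst link 11.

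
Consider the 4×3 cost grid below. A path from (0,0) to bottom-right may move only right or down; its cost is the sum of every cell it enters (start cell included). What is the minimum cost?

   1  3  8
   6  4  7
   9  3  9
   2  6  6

Path [0,0] [0,1] [1,1] [2,1] [3,1] [3,2]: 1 + 3 + 4 + 3 + 6 + 6 = 23.

23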